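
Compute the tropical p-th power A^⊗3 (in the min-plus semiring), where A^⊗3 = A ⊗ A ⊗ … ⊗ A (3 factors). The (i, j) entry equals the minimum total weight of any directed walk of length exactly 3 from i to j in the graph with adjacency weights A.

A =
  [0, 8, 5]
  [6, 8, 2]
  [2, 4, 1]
A^⊗3 =
  [0, 8, 5]
  [4, 7, 4]
  [2, 6, 3]

Each entry (A^⊗3)_ij equals the minimum over all length-3 walks i = v_0 → v_1 → … → v_3 = j of Σ_t A[v_t][v_{t+1}]. For example, for (i, j) = (0, 2) we minimise over 9 possible intermediate vertex sequences; the minimum is 5, attained along the walk 0 → 0 → 0 → 2.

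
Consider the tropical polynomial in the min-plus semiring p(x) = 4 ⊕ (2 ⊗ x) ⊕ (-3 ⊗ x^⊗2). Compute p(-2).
p(-2) = -7

A tropical monomial a ⊗ x^⊗i evaluates to a + i · x. Evaluating each term at x = -2:
  Term 0 contributes 4 + 0 · -2 = 4
  Term 1 contributes 2 + 1 · -2 = 0
  Term 2 contributes -3 + 2 · -2 = -7
p(-2) = ⊕ of these = min[4, 0, -7] = -7.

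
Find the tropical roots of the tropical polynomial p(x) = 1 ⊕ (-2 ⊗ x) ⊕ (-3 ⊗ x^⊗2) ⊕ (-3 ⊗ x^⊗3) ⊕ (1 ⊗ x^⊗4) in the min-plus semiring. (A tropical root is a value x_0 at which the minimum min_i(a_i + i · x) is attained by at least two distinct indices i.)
Roots: {-4, 0, 1, 3}

Each tropical root is a break point of the lower envelope of the lines y = a_i + i · x (there are 5 lines, with slopes 0, 1, ..., 4). Only the lines that attain the minimum somewhere contribute to roots; other lines are dominated. Here the surviving (envelope) indices are i = 4, i = 3, i = 2, i = 1, i = 0.
Intersections between consecutive envelope lines give the roots: for adjacent envelope indices i < j the intersection is x = (a_i − a_j) / (j − i). Reading off the sorted break points: {-4, 0, 1, 3}.
Verification: at each break x_0, at least two indices attain the minimum of min_i(a_i + i · x_0).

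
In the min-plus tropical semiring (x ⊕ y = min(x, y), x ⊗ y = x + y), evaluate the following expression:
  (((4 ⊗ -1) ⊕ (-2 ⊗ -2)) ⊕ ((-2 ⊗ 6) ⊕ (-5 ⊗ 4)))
(((4 ⊗ -1) ⊕ (-2 ⊗ -2)) ⊕ ((-2 ⊗ 6) ⊕ (-5 ⊗ 4))) = -4

Expand innermost to outermost. Recall ⊕ takes the minimum of its arguments and ⊗ takes their sum. Working out the expression (((4 ⊗ -1) ⊕ (-2 ⊗ -2)) ⊕ ((-2 ⊗ 6) ⊕ (-5 ⊗ 4))) gives -4.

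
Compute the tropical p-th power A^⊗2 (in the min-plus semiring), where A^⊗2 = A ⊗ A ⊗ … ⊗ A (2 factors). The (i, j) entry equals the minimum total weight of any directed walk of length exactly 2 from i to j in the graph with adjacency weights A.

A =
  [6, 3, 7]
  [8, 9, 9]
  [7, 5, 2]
A^⊗2 =
  [11, 9, 9]
  [14, 11, 11]
  [9, 7, 4]

Each entry (A^⊗2)_ij equals the minimum over all length-2 walks i = v_0 → v_1 → … → v_2 = j of Σ_t A[v_t][v_{t+1}]. For example, for (i, j) = (0, 2) we minimise over 3 possible intermediate vertex sequences; the minimum is 9, attained along the walk 0 → 2 → 2.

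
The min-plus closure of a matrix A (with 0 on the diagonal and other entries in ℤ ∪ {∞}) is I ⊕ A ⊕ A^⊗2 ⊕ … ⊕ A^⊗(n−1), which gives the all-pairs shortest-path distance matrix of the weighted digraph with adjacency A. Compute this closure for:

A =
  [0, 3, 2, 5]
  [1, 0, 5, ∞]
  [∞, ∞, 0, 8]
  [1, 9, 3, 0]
Closure =
  [0, 3, 2, 5]
  [1, 0, 3, 6]
  [9, 12, 0, 8]
  [1, 4, 3, 0]

This is the Floyd-Warshall all-pairs shortest-path computation. For each intermediate vertex k = 0, 1, …, 3, update dist[i][j] ← min(dist[i][j], dist[i][k] + dist[k][j]). The final matrix gives, for each (i, j), the minimum total weight of any directed path from i to j (possibly empty when i = j).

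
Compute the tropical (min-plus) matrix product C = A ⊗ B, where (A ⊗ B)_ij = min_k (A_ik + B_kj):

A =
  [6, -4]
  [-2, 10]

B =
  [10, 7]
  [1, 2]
A ⊗ B =
  [-3, -2]
  [8, 5]

Apply the min-plus product entry-by-entry:
  C[0][0] = min over k of (A[0][0] + B[0][0] = 6 + 10 = 16, A[0][1] + B[1][0] = -4 + 1 = -3) = -3 (attained at k = 1)
  C[0][1] = min over k of (A[0][0] + B[0][1] = 6 + 7 = 13, A[0][1] + B[1][1] = -4 + 2 = -2) = -2 (attained at k = 1)
  C[1][0] = min over k of (A[1][0] + B[0][0] = -2 + 10 = 8, A[1][1] + B[1][0] = 10 + 1 = 11) = 8 (attained at k = 0)
  C[1][1] = min over k of (A[1][0] + B[0][1] = -2 + 7 = 5, A[1][1] + B[1][1] = 10 + 2 = 12) = 5 (attained at k = 0)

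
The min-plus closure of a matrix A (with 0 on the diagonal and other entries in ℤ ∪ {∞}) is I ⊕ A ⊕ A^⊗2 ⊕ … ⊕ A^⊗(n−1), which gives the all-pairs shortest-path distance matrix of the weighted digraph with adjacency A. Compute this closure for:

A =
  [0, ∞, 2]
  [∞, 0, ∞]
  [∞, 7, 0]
Closure =
  [0, 9, 2]
  [∞, 0, ∞]
  [∞, 7, 0]

This is the Floyd-Warshall all-pairs shortest-path computation. For each intermediate vertex k = 0, 1, …, 2, update dist[i][j] ← min(dist[i][j], dist[i][k] + dist[k][j]). The final matrix gives, for each (i, j), the minimum total weight of any directed path from i to j (possibly empty when i = j).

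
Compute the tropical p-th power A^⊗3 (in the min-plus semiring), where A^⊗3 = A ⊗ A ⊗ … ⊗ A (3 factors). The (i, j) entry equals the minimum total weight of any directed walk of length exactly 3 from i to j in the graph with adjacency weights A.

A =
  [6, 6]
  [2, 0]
A^⊗3 =
  [8, 6]
  [2, 0]

Each entry (A^⊗3)_ij equals the minimum over all length-3 walks i = v_0 → v_1 → … → v_3 = j of Σ_t A[v_t][v_{t+1}]. For example, for (i, j) = (0, 1) we minimise over 4 possible intermediate vertex sequences; the minimum is 6, attained along the walk 0 → 1 → 1 → 1.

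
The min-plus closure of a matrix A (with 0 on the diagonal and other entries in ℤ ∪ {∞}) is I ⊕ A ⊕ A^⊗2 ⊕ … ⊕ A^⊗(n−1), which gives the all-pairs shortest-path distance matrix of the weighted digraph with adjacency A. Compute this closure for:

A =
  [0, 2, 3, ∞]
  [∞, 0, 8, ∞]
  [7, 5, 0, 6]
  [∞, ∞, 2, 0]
Closure =
  [0, 2, 3, 9]
  [15, 0, 8, 14]
  [7, 5, 0, 6]
  [9, 7, 2, 0]

This is the Floyd-Warshall all-pairs shortest-path computation. For each intermediate vertex k = 0, 1, …, 3, update dist[i][j] ← min(dist[i][j], dist[i][k] + dist[k][j]). The final matrix gives, for each (i, j), the minimum total weight of any directed path from i to j (possibly empty when i = j).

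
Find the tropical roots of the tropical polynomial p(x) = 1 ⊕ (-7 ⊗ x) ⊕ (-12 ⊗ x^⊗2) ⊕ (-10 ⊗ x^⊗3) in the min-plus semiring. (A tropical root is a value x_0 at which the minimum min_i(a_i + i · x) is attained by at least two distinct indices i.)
Roots: {-2, 5, 8}

Each tropical root is a break point of the lower envelope of the lines y = a_i + i · x (there are 4 lines, with slopes 0, 1, ..., 3). Only the lines that attain the minimum somewhere contribute to roots; other lines are dominated. Here the surviving (envelope) indices are i = 3, i = 2, i = 1, i = 0.
Intersections between consecutive envelope lines give the roots: for adjacent envelope indices i < j the intersection is x = (a_i − a_j) / (j − i). Reading off the sorted break points: {-2, 5, 8}.
Verification: at each break x_0, at least two indices attain the minimum of min_i(a_i + i · x_0).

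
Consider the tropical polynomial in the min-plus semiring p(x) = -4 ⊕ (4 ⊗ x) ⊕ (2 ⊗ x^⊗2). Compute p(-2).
p(-2) = -4

A tropical monomial a ⊗ x^⊗i evaluates to a + i · x. Evaluating each term at x = -2:
  Term 0 contributes -4 + 0 · -2 = -4
  Term 1 contributes 4 + 1 · -2 = 2
  Term 2 contributes 2 + 2 · -2 = -2
p(-2) = ⊕ of these = min[-4, 2, -2] = -4.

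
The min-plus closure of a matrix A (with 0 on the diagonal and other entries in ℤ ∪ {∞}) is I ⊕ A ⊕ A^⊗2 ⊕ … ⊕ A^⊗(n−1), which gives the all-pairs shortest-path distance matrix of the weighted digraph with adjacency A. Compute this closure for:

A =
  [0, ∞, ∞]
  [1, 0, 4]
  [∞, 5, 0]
Closure =
  [0, ∞, ∞]
  [1, 0, 4]
  [6, 5, 0]

This is the Floyd-Warshall all-pairs shortest-path computation. For each intermediate vertex k = 0, 1, …, 2, update dist[i][j] ← min(dist[i][j], dist[i][k] + dist[k][j]). The final matrix gives, for each (i, j), the minimum total weight of any directed path from i to j (possibly empty when i = j).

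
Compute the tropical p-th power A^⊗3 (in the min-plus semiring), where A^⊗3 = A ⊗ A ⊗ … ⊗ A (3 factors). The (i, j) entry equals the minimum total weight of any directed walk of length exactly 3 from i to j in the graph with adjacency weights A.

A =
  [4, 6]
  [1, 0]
A^⊗3 =
  [7, 6]
  [1, 0]

Each entry (A^⊗3)_ij equals the minimum over all length-3 walks i = v_0 → v_1 → … → v_3 = j of Σ_t A[v_t][v_{t+1}]. For example, for (i, j) = (0, 1) we minimise over 4 possible intermediate vertex sequences; the minimum is 6, attained along the walk 0 → 1 → 1 → 1.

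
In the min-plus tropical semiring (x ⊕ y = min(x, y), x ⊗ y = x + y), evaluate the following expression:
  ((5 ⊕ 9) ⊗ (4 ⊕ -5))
((5 ⊕ 9) ⊗ (4 ⊕ -5)) = 0

Expand innermost to outermost. Recall ⊕ takes the minimum of its arguments and ⊗ takes their sum. Working out the expression ((5 ⊕ 9) ⊗ (4 ⊕ -5)) gives 0.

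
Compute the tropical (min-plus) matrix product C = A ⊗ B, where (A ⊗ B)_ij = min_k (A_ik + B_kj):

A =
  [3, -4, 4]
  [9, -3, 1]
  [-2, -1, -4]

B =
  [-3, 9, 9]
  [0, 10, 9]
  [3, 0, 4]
A ⊗ B =
  [-4, 4, 5]
  [-3, 1, 5]
  [-5, -4, 0]

Apply the min-plus product entry-by-entry:
  C[0][0] = min over k of (A[0][0] + B[0][0] = 3 + -3 = 0, A[0][1] + B[1][0] = -4 + 0 = -4, A[0][2] + B[2][0] = 4 + 3 = 7) = -4 (attained at k = 1)
  C[0][1] = min over k of (A[0][0] + B[0][1] = 3 + 9 = 12, A[0][1] + B[1][1] = -4 + 10 = 6, A[0][2] + B[2][1] = 4 + 0 = 4) = 4 (attained at k = 2)
  C[0][2] = min over k of (A[0][0] + B[0][2] = 3 + 9 = 12, A[0][1] + B[1][2] = -4 + 9 = 5, A[0][2] + B[2][2] = 4 + 4 = 8) = 5 (attained at k = 1)
  C[1][0] = min over k of (A[1][0] + B[0][0] = 9 + -3 = 6, A[1][1] + B[1][0] = -3 + 0 = -3, A[1][2] + B[2][0] = 1 + 3 = 4) = -3 (attained at k = 1)
  C[1][1] = min over k of (A[1][0] + B[0][1] = 9 + 9 = 18, A[1][1] + B[1][1] = -3 + 10 = 7, A[1][2] + B[2][1] = 1 + 0 = 1) = 1 (attained at k = 2)
  C[1][2] = min over k of (A[1][0] + B[0][2] = 9 + 9 = 18, A[1][1] + B[1][2] = -3 + 9 = 6, A[1][2] + B[2][2] = 1 + 4 = 5) = 5 (attained at k = 2)
  C[2][0] = min over k of (A[2][0] + B[0][0] = -2 + -3 = -5, A[2][1] + B[1][0] = -1 + 0 = -1, A[2][2] + B[2][0] = -4 + 3 = -1) = -5 (attained at k = 0)
  C[2][1] = min over k of (A[2][0] + B[0][1] = -2 + 9 = 7, A[2][1] + B[1][1] = -1 + 10 = 9, A[2][2] + B[2][1] = -4 + 0 = -4) = -4 (attained at k = 2)
  C[2][2] = min over k of (A[2][0] + B[0][2] = -2 + 9 = 7, A[2][1] + B[1][2] = -1 + 9 = 8, A[2][2] + B[2][2] = -4 + 4 = 0) = 0 (attained at k = 2)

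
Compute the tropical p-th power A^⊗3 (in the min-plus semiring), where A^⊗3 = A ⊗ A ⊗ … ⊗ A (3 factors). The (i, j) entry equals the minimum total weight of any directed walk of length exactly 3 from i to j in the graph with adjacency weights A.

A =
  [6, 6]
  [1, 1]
A^⊗3 =
  [8, 8]
  [3, 3]

Each entry (A^⊗3)_ij equals the minimum over all length-3 walks i = v_0 → v_1 → … → v_3 = j of Σ_t A[v_t][v_{t+1}]. For example, for (i, j) = (0, 1) we minimise over 4 possible intermediate vertex sequences; the minimum is 8, attained along the walk 0 → 1 → 1 → 1.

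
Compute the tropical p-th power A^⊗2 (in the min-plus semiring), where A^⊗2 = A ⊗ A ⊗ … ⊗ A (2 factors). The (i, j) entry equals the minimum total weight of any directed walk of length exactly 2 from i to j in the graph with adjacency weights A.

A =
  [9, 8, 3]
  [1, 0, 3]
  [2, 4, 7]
A^⊗2 =
  [5, 7, 10]
  [1, 0, 3]
  [5, 4, 5]

Each entry (A^⊗2)_ij equals the minimum over all length-2 walks i = v_0 → v_1 → … → v_2 = j of Σ_t A[v_t][v_{t+1}]. For example, for (i, j) = (0, 2) we minimise over 3 possible intermediate vertex sequences; the minimum is 10, attained along the walk 0 → 2 → 2.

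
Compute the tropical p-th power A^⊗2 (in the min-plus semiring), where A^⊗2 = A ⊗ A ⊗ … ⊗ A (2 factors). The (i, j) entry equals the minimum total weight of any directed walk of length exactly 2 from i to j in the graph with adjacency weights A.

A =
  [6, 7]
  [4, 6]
A^⊗2 =
  [11, 13]
  [10, 11]

Each entry (A^⊗2)_ij equals the minimum over all length-2 walks i = v_0 → v_1 → … → v_2 = j of Σ_t A[v_t][v_{t+1}]. For example, for (i, j) = (0, 1) we minimise over 2 possible intermediate vertex sequences; the minimum is 13, attained along the walk 0 → 0 → 1.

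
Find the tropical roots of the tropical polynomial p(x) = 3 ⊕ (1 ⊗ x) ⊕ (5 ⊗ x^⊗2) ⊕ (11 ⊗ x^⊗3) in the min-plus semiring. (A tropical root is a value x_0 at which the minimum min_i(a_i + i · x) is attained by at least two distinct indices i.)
Roots: {-6, -4, 2}

Each tropical root is a break point of the lower envelope of the lines y = a_i + i · x (there are 4 lines, with slopes 0, 1, ..., 3). Only the lines that attain the minimum somewhere contribute to roots; other lines are dominated. Here the surviving (envelope) indices are i = 3, i = 2, i = 1, i = 0.
Intersections between consecutive envelope lines give the roots: for adjacent envelope indices i < j the intersection is x = (a_i − a_j) / (j − i). Reading off the sorted break points: {-6, -4, 2}.
Verification: at each break x_0, at least two indices attain the minimum of min_i(a_i + i · x_0).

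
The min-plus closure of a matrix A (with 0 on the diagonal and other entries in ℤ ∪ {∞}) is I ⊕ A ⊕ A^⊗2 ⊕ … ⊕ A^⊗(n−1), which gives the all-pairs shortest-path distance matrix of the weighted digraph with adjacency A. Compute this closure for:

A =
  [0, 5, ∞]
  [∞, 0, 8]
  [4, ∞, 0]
Closure =
  [0, 5, 13]
  [12, 0, 8]
  [4, 9, 0]

This is the Floyd-Warshall all-pairs shortest-path computation. For each intermediate vertex k = 0, 1, …, 2, update dist[i][j] ← min(dist[i][j], dist[i][k] + dist[k][j]). The final matrix gives, for each (i, j), the minimum total weight of any directed path from i to j (possibly empty when i = j).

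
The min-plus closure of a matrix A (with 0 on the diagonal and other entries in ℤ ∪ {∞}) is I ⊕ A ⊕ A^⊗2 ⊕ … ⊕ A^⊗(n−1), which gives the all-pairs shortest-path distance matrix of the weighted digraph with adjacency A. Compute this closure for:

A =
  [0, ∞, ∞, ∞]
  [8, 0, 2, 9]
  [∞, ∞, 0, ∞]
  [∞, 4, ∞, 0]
Closure =
  [0, ∞, ∞, ∞]
  [8, 0, 2, 9]
  [∞, ∞, 0, ∞]
  [12, 4, 6, 0]

This is the Floyd-Warshall all-pairs shortest-path computation. For each intermediate vertex k = 0, 1, …, 3, update dist[i][j] ← min(dist[i][j], dist[i][k] + dist[k][j]). The final matrix gives, for each (i, j), the minimum total weight of any directed path from i to j (possibly empty when i = j).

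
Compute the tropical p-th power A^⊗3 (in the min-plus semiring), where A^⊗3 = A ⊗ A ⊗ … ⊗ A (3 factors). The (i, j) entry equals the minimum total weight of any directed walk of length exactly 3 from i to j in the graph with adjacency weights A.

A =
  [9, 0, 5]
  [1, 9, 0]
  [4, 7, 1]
A^⊗3 =
  [4, 1, 1]
  [2, 4, 1]
  [5, 5, 3]

Each entry (A^⊗3)_ij equals the minimum over all length-3 walks i = v_0 → v_1 → … → v_3 = j of Σ_t A[v_t][v_{t+1}]. For example, for (i, j) = (0, 2) we minimise over 9 possible intermediate vertex sequences; the minimum is 1, attained along the walk 0 → 1 → 2 → 2.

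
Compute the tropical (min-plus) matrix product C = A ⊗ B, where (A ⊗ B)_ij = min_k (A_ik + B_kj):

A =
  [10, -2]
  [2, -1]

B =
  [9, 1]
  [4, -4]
A ⊗ B =
  [2, -6]
  [3, -5]

Apply the min-plus product entry-by-entry:
  C[0][0] = min over k of (A[0][0] + B[0][0] = 10 + 9 = 19, A[0][1] + B[1][0] = -2 + 4 = 2) = 2 (attained at k = 1)
  C[0][1] = min over k of (A[0][0] + B[0][1] = 10 + 1 = 11, A[0][1] + B[1][1] = -2 + -4 = -6) = -6 (attained at k = 1)
  C[1][0] = min over k of (A[1][0] + B[0][0] = 2 + 9 = 11, A[1][1] + B[1][0] = -1 + 4 = 3) = 3 (attained at k = 1)
  C[1][1] = min over k of (A[1][0] + B[0][1] = 2 + 1 = 3, A[1][1] + B[1][1] = -1 + -4 = -5) = -5 (attained at k = 1)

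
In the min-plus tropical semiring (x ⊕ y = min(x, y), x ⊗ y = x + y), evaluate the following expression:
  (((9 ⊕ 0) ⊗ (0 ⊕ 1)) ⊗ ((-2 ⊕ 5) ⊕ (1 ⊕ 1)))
(((9 ⊕ 0) ⊗ (0 ⊕ 1)) ⊗ ((-2 ⊕ 5) ⊕ (1 ⊕ 1))) = -2

Expand innermost to outermost. Recall ⊕ takes the minimum of its arguments and ⊗ takes their sum. Working out the expression (((9 ⊕ 0) ⊗ (0 ⊕ 1)) ⊗ ((-2 ⊕ 5) ⊕ (1 ⊕ 1))) gives -2.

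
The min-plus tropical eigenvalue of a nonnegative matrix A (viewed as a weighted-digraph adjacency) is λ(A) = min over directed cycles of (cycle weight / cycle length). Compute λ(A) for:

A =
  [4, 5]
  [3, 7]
λ(A) = 4

Enumerate directed cycles and compute their means (weight / length). Sample:
  cycle 0 → 0: weight = 4, length = 1, mean = 4/1 ≈ 4.000
  cycle 1 → 1: weight = 7, length = 1, mean = 7/1 ≈ 7.000
  cycle 0 → 1 → 0: weight = 8, length = 2, mean = 8/2 ≈ 4.000
  cycle 1 → 0 → 1: weight = 8, length = 2, mean = 8/2 ≈ 4.000
Minimum mean = 4.000, attained e.g. along the cycle 0 → 0 with weight 4 and length 1. So λ(A) = 4/1 = 4.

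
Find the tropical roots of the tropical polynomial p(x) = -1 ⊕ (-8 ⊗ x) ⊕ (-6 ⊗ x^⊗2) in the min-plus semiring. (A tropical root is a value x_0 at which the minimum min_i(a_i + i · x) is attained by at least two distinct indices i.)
Roots: {-2, 7}

Each tropical root is a break point of the lower envelope of the lines y = a_i + i · x (there are 3 lines, with slopes 0, 1, ..., 2). Only the lines that attain the minimum somewhere contribute to roots; other lines are dominated. Here the surviving (envelope) indices are i = 2, i = 1, i = 0.
Intersections between consecutive envelope lines give the roots: for adjacent envelope indices i < j the intersection is x = (a_i − a_j) / (j − i). Reading off the sorted break points: {-2, 7}.
Verification: at each break x_0, at least two indices attain the minimum of min_i(a_i + i · x_0).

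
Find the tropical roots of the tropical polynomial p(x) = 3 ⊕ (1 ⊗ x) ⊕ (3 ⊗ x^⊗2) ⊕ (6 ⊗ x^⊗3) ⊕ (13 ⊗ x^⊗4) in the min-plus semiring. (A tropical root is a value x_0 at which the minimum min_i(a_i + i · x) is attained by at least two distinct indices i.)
Roots: {-7, -3, -2, 2}

Each tropical root is a break point of the lower envelope of the lines y = a_i + i · x (there are 5 lines, with slopes 0, 1, ..., 4). Only the lines that attain the minimum somewhere contribute to roots; other lines are dominated. Here the surviving (envelope) indices are i = 4, i = 3, i = 2, i = 1, i = 0.
Intersections between consecutive envelope lines give the roots: for adjacent envelope indices i < j the intersection is x = (a_i − a_j) / (j − i). Reading off the sorted break points: {-7, -3, -2, 2}.
Verification: at each break x_0, at least two indices attain the minimum of min_i(a_i + i · x_0).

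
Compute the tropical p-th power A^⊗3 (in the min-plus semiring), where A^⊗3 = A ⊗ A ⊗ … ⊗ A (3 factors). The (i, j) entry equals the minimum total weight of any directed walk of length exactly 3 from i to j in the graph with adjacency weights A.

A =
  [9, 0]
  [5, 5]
A^⊗3 =
  [10, 5]
  [10, 10]

Each entry (A^⊗3)_ij equals the minimum over all length-3 walks i = v_0 → v_1 → … → v_3 = j of Σ_t A[v_t][v_{t+1}]. For example, for (i, j) = (0, 1) we minimise over 4 possible intermediate vertex sequences; the minimum is 5, attained along the walk 0 → 1 → 0 → 1.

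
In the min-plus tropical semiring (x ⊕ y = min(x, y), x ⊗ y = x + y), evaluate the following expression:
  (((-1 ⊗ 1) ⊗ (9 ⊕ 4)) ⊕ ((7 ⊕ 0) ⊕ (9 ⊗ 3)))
(((-1 ⊗ 1) ⊗ (9 ⊕ 4)) ⊕ ((7 ⊕ 0) ⊕ (9 ⊗ 3))) = 0

Expand innermost to outermost. Recall ⊕ takes the minimum of its arguments and ⊗ takes their sum. Working out the expression (((-1 ⊗ 1) ⊗ (9 ⊕ 4)) ⊕ ((7 ⊕ 0) ⊕ (9 ⊗ 3))) gives 0.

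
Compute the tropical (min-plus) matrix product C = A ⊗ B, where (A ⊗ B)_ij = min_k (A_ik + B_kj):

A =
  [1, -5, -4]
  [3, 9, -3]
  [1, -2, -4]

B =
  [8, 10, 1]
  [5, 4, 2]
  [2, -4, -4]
A ⊗ B =
  [-2, -8, -8]
  [-1, -7, -7]
  [-2, -8, -8]

Apply the min-plus product entry-by-entry:
  C[0][0] = min over k of (A[0][0] + B[0][0] = 1 + 8 = 9, A[0][1] + B[1][0] = -5 + 5 = 0, A[0][2] + B[2][0] = -4 + 2 = -2) = -2 (attained at k = 2)
  C[0][1] = min over k of (A[0][0] + B[0][1] = 1 + 10 = 11, A[0][1] + B[1][1] = -5 + 4 = -1, A[0][2] + B[2][1] = -4 + -4 = -8) = -8 (attained at k = 2)
  C[0][2] = min over k of (A[0][0] + B[0][2] = 1 + 1 = 2, A[0][1] + B[1][2] = -5 + 2 = -3, A[0][2] + B[2][2] = -4 + -4 = -8) = -8 (attained at k = 2)
  C[1][0] = min over k of (A[1][0] + B[0][0] = 3 + 8 = 11, A[1][1] + B[1][0] = 9 + 5 = 14, A[1][2] + B[2][0] = -3 + 2 = -1) = -1 (attained at k = 2)
  C[1][1] = min over k of (A[1][0] + B[0][1] = 3 + 10 = 13, A[1][1] + B[1][1] = 9 + 4 = 13, A[1][2] + B[2][1] = -3 + -4 = -7) = -7 (attained at k = 2)
  C[1][2] = min over k of (A[1][0] + B[0][2] = 3 + 1 = 4, A[1][1] + B[1][2] = 9 + 2 = 11, A[1][2] + B[2][2] = -3 + -4 = -7) = -7 (attained at k = 2)
  C[2][0] = min over k of (A[2][0] + B[0][0] = 1 + 8 = 9, A[2][1] + B[1][0] = -2 + 5 = 3, A[2][2] + B[2][0] = -4 + 2 = -2) = -2 (attained at k = 2)
  C[2][1] = min over k of (A[2][0] + B[0][1] = 1 + 10 = 11, A[2][1] + B[1][1] = -2 + 4 = 2, A[2][2] + B[2][1] = -4 + -4 = -8) = -8 (attained at k = 2)
  C[2][2] = min over k of (A[2][0] + B[0][2] = 1 + 1 = 2, A[2][1] + B[1][2] = -2 + 2 = 0, A[2][2] + B[2][2] = -4 + -4 = -8) = -8 (attained at k = 2)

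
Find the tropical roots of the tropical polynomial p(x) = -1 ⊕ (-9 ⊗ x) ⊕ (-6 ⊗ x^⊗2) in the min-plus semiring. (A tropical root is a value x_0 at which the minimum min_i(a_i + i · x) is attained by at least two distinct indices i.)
Roots: {-3, 8}

Each tropical root is a break point of the lower envelope of the lines y = a_i + i · x (there are 3 lines, with slopes 0, 1, ..., 2). Only the lines that attain the minimum somewhere contribute to roots; other lines are dominated. Here the surviving (envelope) indices are i = 2, i = 1, i = 0.
Intersections between consecutive envelope lines give the roots: for adjacent envelope indices i < j the intersection is x = (a_i − a_j) / (j − i). Reading off the sorted break points: {-3, 8}.
Verification: at each break x_0, at least two indices attain the minimum of min_i(a_i + i · x_0).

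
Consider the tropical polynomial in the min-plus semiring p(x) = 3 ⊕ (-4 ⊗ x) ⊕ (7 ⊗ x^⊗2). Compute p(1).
p(1) = -3

A tropical monomial a ⊗ x^⊗i evaluates to a + i · x. Evaluating each term at x = 1:
  Term 0 contributes 3 + 0 · 1 = 3
  Term 1 contributes -4 + 1 · 1 = -3
  Term 2 contributes 7 + 2 · 1 = 9
p(1) = ⊕ of these = min[3, -3, 9] = -3.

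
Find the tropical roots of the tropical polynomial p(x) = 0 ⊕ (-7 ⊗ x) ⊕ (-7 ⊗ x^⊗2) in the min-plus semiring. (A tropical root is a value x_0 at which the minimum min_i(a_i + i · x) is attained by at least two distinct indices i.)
Roots: {0, 7}

Each tropical root is a break point of the lower envelope of the lines y = a_i + i · x (there are 3 lines, with slopes 0, 1, ..., 2). Only the lines that attain the minimum somewhere contribute to roots; other lines are dominated. Here the surviving (envelope) indices are i = 2, i = 1, i = 0.
Intersections between consecutive envelope lines give the roots: for adjacent envelope indices i < j the intersection is x = (a_i − a_j) / (j − i). Reading off the sorted break points: {0, 7}.
Verification: at each break x_0, at least two indices attain the minimum of min_i(a_i + i · x_0).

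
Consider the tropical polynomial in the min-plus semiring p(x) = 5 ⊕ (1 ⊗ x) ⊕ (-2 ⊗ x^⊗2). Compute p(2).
p(2) = 2

A tropical monomial a ⊗ x^⊗i evaluates to a + i · x. Evaluating each term at x = 2:
  Term 0 contributes 5 + 0 · 2 = 5
  Term 1 contributes 1 + 1 · 2 = 3
  Term 2 contributes -2 + 2 · 2 = 2
p(2) = ⊕ of these = min[5, 3, 2] = 2.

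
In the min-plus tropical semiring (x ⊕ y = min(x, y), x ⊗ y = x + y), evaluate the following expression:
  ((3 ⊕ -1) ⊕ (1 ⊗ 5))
((3 ⊕ -1) ⊕ (1 ⊗ 5)) = -1

Expand innermost to outermost. Recall ⊕ takes the minimum of its arguments and ⊗ takes their sum. Working out the expression ((3 ⊕ -1) ⊕ (1 ⊗ 5)) gives -1.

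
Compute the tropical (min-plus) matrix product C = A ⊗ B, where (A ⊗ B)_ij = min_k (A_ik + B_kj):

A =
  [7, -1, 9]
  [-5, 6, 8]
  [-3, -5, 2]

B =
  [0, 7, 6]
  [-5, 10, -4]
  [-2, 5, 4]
A ⊗ B =
  [-6, 9, -5]
  [-5, 2, 1]
  [-10, 4, -9]

Apply the min-plus product entry-by-entry:
  C[0][0] = min over k of (A[0][0] + B[0][0] = 7 + 0 = 7, A[0][1] + B[1][0] = -1 + -5 = -6, A[0][2] + B[2][0] = 9 + -2 = 7) = -6 (attained at k = 1)
  C[0][1] = min over k of (A[0][0] + B[0][1] = 7 + 7 = 14, A[0][1] + B[1][1] = -1 + 10 = 9, A[0][2] + B[2][1] = 9 + 5 = 14) = 9 (attained at k = 1)
  C[0][2] = min over k of (A[0][0] + B[0][2] = 7 + 6 = 13, A[0][1] + B[1][2] = -1 + -4 = -5, A[0][2] + B[2][2] = 9 + 4 = 13) = -5 (attained at k = 1)
  C[1][0] = min over k of (A[1][0] + B[0][0] = -5 + 0 = -5, A[1][1] + B[1][0] = 6 + -5 = 1, A[1][2] + B[2][0] = 8 + -2 = 6) = -5 (attained at k = 0)
  C[1][1] = min over k of (A[1][0] + B[0][1] = -5 + 7 = 2, A[1][1] + B[1][1] = 6 + 10 = 16, A[1][2] + B[2][1] = 8 + 5 = 13) = 2 (attained at k = 0)
  C[1][2] = min over k of (A[1][0] + B[0][2] = -5 + 6 = 1, A[1][1] + B[1][2] = 6 + -4 = 2, A[1][2] + B[2][2] = 8 + 4 = 12) = 1 (attained at k = 0)
  C[2][0] = min over k of (A[2][0] + B[0][0] = -3 + 0 = -3, A[2][1] + B[1][0] = -5 + -5 = -10, A[2][2] + B[2][0] = 2 + -2 = 0) = -10 (attained at k = 1)
  C[2][1] = min over k of (A[2][0] + B[0][1] = -3 + 7 = 4, A[2][1] + B[1][1] = -5 + 10 = 5, A[2][2] + B[2][1] = 2 + 5 = 7) = 4 (attained at k = 0)
  C[2][2] = min over k of (A[2][0] + B[0][2] = -3 + 6 = 3, A[2][1] + B[1][2] = -5 + -4 = -9, A[2][2] + B[2][2] = 2 + 4 = 6) = -9 (attained at k = 1)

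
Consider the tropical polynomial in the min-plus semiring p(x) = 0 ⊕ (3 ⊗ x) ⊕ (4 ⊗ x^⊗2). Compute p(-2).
p(-2) = 0

A tropical monomial a ⊗ x^⊗i evaluates to a + i · x. Evaluating each term at x = -2:
  Term 0 contributes 0 + 0 · -2 = 0
  Term 1 contributes 3 + 1 · -2 = 1
  Term 2 contributes 4 + 2 · -2 = 0
p(-2) = ⊕ of these = min[0, 1, 0] = 0.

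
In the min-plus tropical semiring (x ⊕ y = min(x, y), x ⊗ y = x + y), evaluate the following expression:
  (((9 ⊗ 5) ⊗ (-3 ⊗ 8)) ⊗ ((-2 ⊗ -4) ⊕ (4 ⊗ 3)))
(((9 ⊗ 5) ⊗ (-3 ⊗ 8)) ⊗ ((-2 ⊗ -4) ⊕ (4 ⊗ 3))) = 13

Expand innermost to outermost. Recall ⊕ takes the minimum of its arguments and ⊗ takes their sum. Working out the expression (((9 ⊗ 5) ⊗ (-3 ⊗ 8)) ⊗ ((-2 ⊗ -4) ⊕ (4 ⊗ 3))) gives 13.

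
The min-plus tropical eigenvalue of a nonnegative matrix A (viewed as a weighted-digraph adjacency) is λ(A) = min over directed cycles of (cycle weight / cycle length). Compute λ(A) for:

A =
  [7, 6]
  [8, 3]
λ(A) = 3

Enumerate directed cycles and compute their means (weight / length). Sample:
  cycle 0 → 0: weight = 7, length = 1, mean = 7/1 ≈ 7.000
  cycle 1 → 1: weight = 3, length = 1, mean = 3/1 ≈ 3.000
  cycle 0 → 1 → 0: weight = 14, length = 2, mean = 14/2 ≈ 7.000
  cycle 1 → 0 → 1: weight = 14, length = 2, mean = 14/2 ≈ 7.000
Minimum mean = 3.000, attained e.g. along the cycle 1 → 1 with weight 3 and length 1. So λ(A) = 3/1 = 3.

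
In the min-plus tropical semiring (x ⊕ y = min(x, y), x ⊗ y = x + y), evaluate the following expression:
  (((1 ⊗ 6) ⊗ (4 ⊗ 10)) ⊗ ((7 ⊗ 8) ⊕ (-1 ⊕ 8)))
(((1 ⊗ 6) ⊗ (4 ⊗ 10)) ⊗ ((7 ⊗ 8) ⊕ (-1 ⊕ 8))) = 20

Expand innermost to outermost. Recall ⊕ takes the minimum of its arguments and ⊗ takes their sum. Working out the expression (((1 ⊗ 6) ⊗ (4 ⊗ 10)) ⊗ ((7 ⊗ 8) ⊕ (-1 ⊕ 8))) gives 20.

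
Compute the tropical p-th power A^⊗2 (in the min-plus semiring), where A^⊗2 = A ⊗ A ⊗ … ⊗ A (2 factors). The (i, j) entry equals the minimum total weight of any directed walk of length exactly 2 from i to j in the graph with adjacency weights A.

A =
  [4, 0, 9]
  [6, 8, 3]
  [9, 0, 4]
A^⊗2 =
  [6, 4, 3]
  [10, 3, 7]
  [6, 4, 3]

Each entry (A^⊗2)_ij equals the minimum over all length-2 walks i = v_0 → v_1 → … → v_2 = j of Σ_t A[v_t][v_{t+1}]. For example, for (i, j) = (0, 2) we minimise over 3 possible intermediate vertex sequences; the minimum is 3, attained along the walk 0 → 1 → 2.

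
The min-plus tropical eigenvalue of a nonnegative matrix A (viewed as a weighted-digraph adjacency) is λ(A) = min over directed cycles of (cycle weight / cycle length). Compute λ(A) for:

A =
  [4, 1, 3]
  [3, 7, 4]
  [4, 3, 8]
λ(A) = 2

Enumerate directed cycles and compute their means (weight / length). Sample:
  cycle 0 → 0: weight = 4, length = 1, mean = 4/1 ≈ 4.000
  cycle 1 → 1: weight = 7, length = 1, mean = 7/1 ≈ 7.000
  cycle 2 → 2: weight = 8, length = 1, mean = 8/1 ≈ 8.000
  cycle 0 → 1 → 0: weight = 4, length = 2, mean = 4/2 ≈ 2.000
  cycle 0 → 2 → 0: weight = 7, length = 2, mean = 7/2 ≈ 3.500
  cycle 1 → 0 → 1: weight = 4, length = 2, mean = 4/2 ≈ 2.000
Minimum mean = 2.000, attained e.g. along the cycle 0 → 1 → 0 with weight 4 and length 2. So λ(A) = 4/2 = 2.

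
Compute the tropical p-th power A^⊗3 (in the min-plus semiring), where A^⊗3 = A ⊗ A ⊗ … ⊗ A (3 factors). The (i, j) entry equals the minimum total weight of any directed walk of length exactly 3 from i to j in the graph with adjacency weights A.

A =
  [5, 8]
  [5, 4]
A^⊗3 =
  [15, 16]
  [13, 12]

Each entry (A^⊗3)_ij equals the minimum over all length-3 walks i = v_0 → v_1 → … → v_3 = j of Σ_t A[v_t][v_{t+1}]. For example, for (i, j) = (0, 1) we minimise over 4 possible intermediate vertex sequences; the minimum is 16, attained along the walk 0 → 1 → 1 → 1.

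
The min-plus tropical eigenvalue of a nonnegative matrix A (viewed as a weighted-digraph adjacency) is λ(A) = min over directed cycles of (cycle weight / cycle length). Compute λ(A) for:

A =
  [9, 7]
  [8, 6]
λ(A) = 6

Enumerate directed cycles and compute their means (weight / length). Sample:
  cycle 0 → 0: weight = 9, length = 1, mean = 9/1 ≈ 9.000
  cycle 1 → 1: weight = 6, length = 1, mean = 6/1 ≈ 6.000
  cycle 0 → 1 → 0: weight = 15, length = 2, mean = 15/2 ≈ 7.500
  cycle 1 → 0 → 1: weight = 15, length = 2, mean = 15/2 ≈ 7.500
Minimum mean = 6.000, attained e.g. along the cycle 1 → 1 with weight 6 and length 1. So λ(A) = 6/1 = 6.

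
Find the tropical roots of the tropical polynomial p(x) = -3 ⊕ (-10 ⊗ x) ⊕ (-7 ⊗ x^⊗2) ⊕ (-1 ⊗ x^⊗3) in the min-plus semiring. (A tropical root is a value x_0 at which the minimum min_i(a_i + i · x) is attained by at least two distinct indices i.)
Roots: {-6, -3, 7}

Each tropical root is a break point of the lower envelope of the lines y = a_i + i · x (there are 4 lines, with slopes 0, 1, ..., 3). Only the lines that attain the minimum somewhere contribute to roots; other lines are dominated. Here the surviving (envelope) indices are i = 3, i = 2, i = 1, i = 0.
Intersections between consecutive envelope lines give the roots: for adjacent envelope indices i < j the intersection is x = (a_i − a_j) / (j − i). Reading off the sorted break points: {-6, -3, 7}.
Verification: at each break x_0, at least two indices attain the minimum of min_i(a_i + i · x_0).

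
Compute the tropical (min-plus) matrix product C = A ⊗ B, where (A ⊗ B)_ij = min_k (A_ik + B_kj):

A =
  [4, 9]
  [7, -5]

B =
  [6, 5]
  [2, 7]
A ⊗ B =
  [10, 9]
  [-3, 2]

Apply the min-plus product entry-by-entry:
  C[0][0] = min over k of (A[0][0] + B[0][0] = 4 + 6 = 10, A[0][1] + B[1][0] = 9 + 2 = 11) = 10 (attained at k = 0)
  C[0][1] = min over k of (A[0][0] + B[0][1] = 4 + 5 = 9, A[0][1] + B[1][1] = 9 + 7 = 16) = 9 (attained at k = 0)
  C[1][0] = min over k of (A[1][0] + B[0][0] = 7 + 6 = 13, A[1][1] + B[1][0] = -5 + 2 = -3) = -3 (attained at k = 1)
  C[1][1] = min over k of (A[1][0] + B[0][1] = 7 + 5 = 12, A[1][1] + B[1][1] = -5 + 7 = 2) = 2 (attained at k = 1)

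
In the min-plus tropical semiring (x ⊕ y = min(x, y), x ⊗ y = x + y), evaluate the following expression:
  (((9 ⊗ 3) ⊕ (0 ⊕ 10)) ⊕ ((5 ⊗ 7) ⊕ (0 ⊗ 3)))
(((9 ⊗ 3) ⊕ (0 ⊕ 10)) ⊕ ((5 ⊗ 7) ⊕ (0 ⊗ 3))) = 0

Expand innermost to outermost. Recall ⊕ takes the minimum of its arguments and ⊗ takes their sum. Working out the expression (((9 ⊗ 3) ⊕ (0 ⊕ 10)) ⊕ ((5 ⊗ 7) ⊕ (0 ⊗ 3))) gives 0.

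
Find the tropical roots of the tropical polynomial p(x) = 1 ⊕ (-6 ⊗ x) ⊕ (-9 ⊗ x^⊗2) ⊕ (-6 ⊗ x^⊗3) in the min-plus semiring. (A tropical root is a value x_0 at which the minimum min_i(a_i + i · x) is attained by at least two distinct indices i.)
Roots: {-3, 3, 7}

Each tropical root is a break point of the lower envelope of the lines y = a_i + i · x (there are 4 lines, with slopes 0, 1, ..., 3). Only the lines that attain the minimum somewhere contribute to roots; other lines are dominated. Here the surviving (envelope) indices are i = 3, i = 2, i = 1, i = 0.
Intersections between consecutive envelope lines give the roots: for adjacent envelope indices i < j the intersection is x = (a_i − a_j) / (j − i). Reading off the sorted break points: {-3, 3, 7}.
Verification: at each break x_0, at least two indices attain the minimum of min_i(a_i + i · x_0).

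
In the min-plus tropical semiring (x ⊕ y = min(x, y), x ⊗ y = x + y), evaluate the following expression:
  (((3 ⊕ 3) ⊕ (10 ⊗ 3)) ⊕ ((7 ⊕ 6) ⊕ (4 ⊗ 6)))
(((3 ⊕ 3) ⊕ (10 ⊗ 3)) ⊕ ((7 ⊕ 6) ⊕ (4 ⊗ 6))) = 3

Expand innermost to outermost. Recall ⊕ takes the minimum of its arguments and ⊗ takes their sum. Working out the expression (((3 ⊕ 3) ⊕ (10 ⊗ 3)) ⊕ ((7 ⊕ 6) ⊕ (4 ⊗ 6))) gives 3.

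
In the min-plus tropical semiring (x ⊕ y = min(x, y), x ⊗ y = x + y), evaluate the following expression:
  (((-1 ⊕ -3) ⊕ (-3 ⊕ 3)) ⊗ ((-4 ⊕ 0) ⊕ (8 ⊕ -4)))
(((-1 ⊕ -3) ⊕ (-3 ⊕ 3)) ⊗ ((-4 ⊕ 0) ⊕ (8 ⊕ -4))) = -7

Expand innermost to outermost. Recall ⊕ takes the minimum of its arguments and ⊗ takes their sum. Working out the expression (((-1 ⊕ -3) ⊕ (-3 ⊕ 3)) ⊗ ((-4 ⊕ 0) ⊕ (8 ⊕ -4))) gives -7.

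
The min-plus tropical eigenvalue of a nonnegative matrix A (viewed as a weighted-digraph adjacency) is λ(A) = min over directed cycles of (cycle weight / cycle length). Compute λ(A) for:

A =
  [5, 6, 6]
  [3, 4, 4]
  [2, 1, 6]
λ(A) = 5/2

Enumerate directed cycles and compute their means (weight / length). Sample:
  cycle 0 → 0: weight = 5, length = 1, mean = 5/1 ≈ 5.000
  cycle 1 → 1: weight = 4, length = 1, mean = 4/1 ≈ 4.000
  cycle 2 → 2: weight = 6, length = 1, mean = 6/1 ≈ 6.000
  cycle 0 → 1 → 0: weight = 9, length = 2, mean = 9/2 ≈ 4.500
  cycle 0 → 2 → 0: weight = 8, length = 2, mean = 8/2 ≈ 4.000
  cycle 1 → 0 → 1: weight = 9, length = 2, mean = 9/2 ≈ 4.500
Minimum mean = 2.500, attained e.g. along the cycle 1 → 2 → 1 with weight 5 and length 2. So λ(A) = 5/2 = 5/2.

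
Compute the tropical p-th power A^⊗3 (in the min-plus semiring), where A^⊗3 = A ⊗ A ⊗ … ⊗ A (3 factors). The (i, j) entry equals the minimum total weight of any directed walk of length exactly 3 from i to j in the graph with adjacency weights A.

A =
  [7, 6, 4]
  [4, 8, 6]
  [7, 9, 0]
A^⊗3 =
  [11, 13, 4]
  [13, 15, 6]
  [7, 9, 0]

Each entry (A^⊗3)_ij equals the minimum over all length-3 walks i = v_0 → v_1 → … → v_3 = j of Σ_t A[v_t][v_{t+1}]. For example, for (i, j) = (0, 2) we minimise over 9 possible intermediate vertex sequences; the minimum is 4, attained along the walk 0 → 2 → 2 → 2.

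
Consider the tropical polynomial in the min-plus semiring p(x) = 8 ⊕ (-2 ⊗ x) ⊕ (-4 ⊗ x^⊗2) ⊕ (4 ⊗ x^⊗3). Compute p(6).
p(6) = 4

A tropical monomial a ⊗ x^⊗i evaluates to a + i · x. Evaluating each term at x = 6:
  Term 0 contributes 8 + 0 · 6 = 8
  Term 1 contributes -2 + 1 · 6 = 4
  Term 2 contributes -4 + 2 · 6 = 8
  Term 3 contributes 4 + 3 · 6 = 22
p(6) = ⊕ of these = min[8, 4, 8, 22] = 4.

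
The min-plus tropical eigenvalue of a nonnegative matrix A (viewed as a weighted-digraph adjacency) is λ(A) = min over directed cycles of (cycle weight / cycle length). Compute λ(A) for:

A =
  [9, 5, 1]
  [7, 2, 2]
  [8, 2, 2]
λ(A) = 2

Enumerate directed cycles and compute their means (weight / length). Sample:
  cycle 0 → 0: weight = 9, length = 1, mean = 9/1 ≈ 9.000
  cycle 1 → 1: weight = 2, length = 1, mean = 2/1 ≈ 2.000
  cycle 2 → 2: weight = 2, length = 1, mean = 2/1 ≈ 2.000
  cycle 0 → 1 → 0: weight = 12, length = 2, mean = 12/2 ≈ 6.000
  cycle 0 → 2 → 0: weight = 9, length = 2, mean = 9/2 ≈ 4.500
  cycle 1 → 0 → 1: weight = 12, length = 2, mean = 12/2 ≈ 6.000
Minimum mean = 2.000, attained e.g. along the cycle 1 → 1 with weight 2 and length 1. So λ(A) = 2/1 = 2.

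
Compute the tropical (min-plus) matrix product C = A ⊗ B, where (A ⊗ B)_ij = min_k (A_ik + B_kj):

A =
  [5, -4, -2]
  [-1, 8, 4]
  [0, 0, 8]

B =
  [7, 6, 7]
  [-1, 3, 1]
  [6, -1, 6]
A ⊗ B =
  [-5, -3, -3]
  [6, 3, 6]
  [-1, 3, 1]

Apply the min-plus product entry-by-entry:
  C[0][0] = min over k of (A[0][0] + B[0][0] = 5 + 7 = 12, A[0][1] + B[1][0] = -4 + -1 = -5, A[0][2] + B[2][0] = -2 + 6 = 4) = -5 (attained at k = 1)
  C[0][1] = min over k of (A[0][0] + B[0][1] = 5 + 6 = 11, A[0][1] + B[1][1] = -4 + 3 = -1, A[0][2] + B[2][1] = -2 + -1 = -3) = -3 (attained at k = 2)
  C[0][2] = min over k of (A[0][0] + B[0][2] = 5 + 7 = 12, A[0][1] + B[1][2] = -4 + 1 = -3, A[0][2] + B[2][2] = -2 + 6 = 4) = -3 (attained at k = 1)
  C[1][0] = min over k of (A[1][0] + B[0][0] = -1 + 7 = 6, A[1][1] + B[1][0] = 8 + -1 = 7, A[1][2] + B[2][0] = 4 + 6 = 10) = 6 (attained at k = 0)
  C[1][1] = min over k of (A[1][0] + B[0][1] = -1 + 6 = 5, A[1][1] + B[1][1] = 8 + 3 = 11, A[1][2] + B[2][1] = 4 + -1 = 3) = 3 (attained at k = 2)
  C[1][2] = min over k of (A[1][0] + B[0][2] = -1 + 7 = 6, A[1][1] + B[1][2] = 8 + 1 = 9, A[1][2] + B[2][2] = 4 + 6 = 10) = 6 (attained at k = 0)
  C[2][0] = min over k of (A[2][0] + B[0][0] = 0 + 7 = 7, A[2][1] + B[1][0] = 0 + -1 = -1, A[2][2] + B[2][0] = 8 + 6 = 14) = -1 (attained at k = 1)
  C[2][1] = min over k of (A[2][0] + B[0][1] = 0 + 6 = 6, A[2][1] + B[1][1] = 0 + 3 = 3, A[2][2] + B[2][1] = 8 + -1 = 7) = 3 (attained at k = 1)
  C[2][2] = min over k of (A[2][0] + B[0][2] = 0 + 7 = 7, A[2][1] + B[1][2] = 0 + 1 = 1, A[2][2] + B[2][2] = 8 + 6 = 14) = 1 (attained at k = 1)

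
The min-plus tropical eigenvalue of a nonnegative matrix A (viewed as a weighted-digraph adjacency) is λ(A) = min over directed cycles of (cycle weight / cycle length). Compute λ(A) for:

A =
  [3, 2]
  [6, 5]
λ(A) = 3

Enumerate directed cycles and compute their means (weight / length). Sample:
  cycle 0 → 0: weight = 3, length = 1, mean = 3/1 ≈ 3.000
  cycle 1 → 1: weight = 5, length = 1, mean = 5/1 ≈ 5.000
  cycle 0 → 1 → 0: weight = 8, length = 2, mean = 8/2 ≈ 4.000
  cycle 1 → 0 → 1: weight = 8, length = 2, mean = 8/2 ≈ 4.000
Minimum mean = 3.000, attained e.g. along the cycle 0 → 0 with weight 3 and length 1. So λ(A) = 3/1 = 3.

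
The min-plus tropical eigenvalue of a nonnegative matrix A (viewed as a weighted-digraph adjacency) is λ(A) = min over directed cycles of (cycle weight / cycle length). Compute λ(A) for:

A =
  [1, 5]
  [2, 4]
λ(A) = 1

Enumerate directed cycles and compute their means (weight / length). Sample:
  cycle 0 → 0: weight = 1, length = 1, mean = 1/1 ≈ 1.000
  cycle 1 → 1: weight = 4, length = 1, mean = 4/1 ≈ 4.000
  cycle 0 → 1 → 0: weight = 7, length = 2, mean = 7/2 ≈ 3.500
  cycle 1 → 0 → 1: weight = 7, length = 2, mean = 7/2 ≈ 3.500
Minimum mean = 1.000, attained e.g. along the cycle 0 → 0 with weight 1 and length 1. So λ(A) = 1/1 = 1.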